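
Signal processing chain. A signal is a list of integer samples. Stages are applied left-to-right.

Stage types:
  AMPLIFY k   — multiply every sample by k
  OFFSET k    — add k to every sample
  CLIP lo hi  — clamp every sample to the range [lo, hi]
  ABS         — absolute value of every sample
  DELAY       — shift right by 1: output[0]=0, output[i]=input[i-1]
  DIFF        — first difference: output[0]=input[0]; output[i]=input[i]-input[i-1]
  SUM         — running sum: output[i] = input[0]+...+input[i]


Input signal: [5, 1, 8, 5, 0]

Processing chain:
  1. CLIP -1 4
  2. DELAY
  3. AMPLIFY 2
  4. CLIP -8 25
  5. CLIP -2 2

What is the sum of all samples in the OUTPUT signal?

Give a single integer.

Input: [5, 1, 8, 5, 0]
Stage 1 (CLIP -1 4): clip(5,-1,4)=4, clip(1,-1,4)=1, clip(8,-1,4)=4, clip(5,-1,4)=4, clip(0,-1,4)=0 -> [4, 1, 4, 4, 0]
Stage 2 (DELAY): [0, 4, 1, 4, 4] = [0, 4, 1, 4, 4] -> [0, 4, 1, 4, 4]
Stage 3 (AMPLIFY 2): 0*2=0, 4*2=8, 1*2=2, 4*2=8, 4*2=8 -> [0, 8, 2, 8, 8]
Stage 4 (CLIP -8 25): clip(0,-8,25)=0, clip(8,-8,25)=8, clip(2,-8,25)=2, clip(8,-8,25)=8, clip(8,-8,25)=8 -> [0, 8, 2, 8, 8]
Stage 5 (CLIP -2 2): clip(0,-2,2)=0, clip(8,-2,2)=2, clip(2,-2,2)=2, clip(8,-2,2)=2, clip(8,-2,2)=2 -> [0, 2, 2, 2, 2]
Output sum: 8

Answer: 8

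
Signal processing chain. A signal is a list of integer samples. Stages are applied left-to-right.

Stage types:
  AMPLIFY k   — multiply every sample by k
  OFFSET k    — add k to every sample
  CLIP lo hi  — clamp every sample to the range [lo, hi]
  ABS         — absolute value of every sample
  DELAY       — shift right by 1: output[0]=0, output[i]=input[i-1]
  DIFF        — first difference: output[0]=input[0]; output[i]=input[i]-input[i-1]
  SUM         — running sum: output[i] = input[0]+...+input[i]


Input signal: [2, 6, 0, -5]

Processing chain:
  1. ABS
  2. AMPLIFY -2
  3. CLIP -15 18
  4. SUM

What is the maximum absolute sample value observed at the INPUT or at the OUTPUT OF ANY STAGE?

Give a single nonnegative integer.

Input: [2, 6, 0, -5] (max |s|=6)
Stage 1 (ABS): |2|=2, |6|=6, |0|=0, |-5|=5 -> [2, 6, 0, 5] (max |s|=6)
Stage 2 (AMPLIFY -2): 2*-2=-4, 6*-2=-12, 0*-2=0, 5*-2=-10 -> [-4, -12, 0, -10] (max |s|=12)
Stage 3 (CLIP -15 18): clip(-4,-15,18)=-4, clip(-12,-15,18)=-12, clip(0,-15,18)=0, clip(-10,-15,18)=-10 -> [-4, -12, 0, -10] (max |s|=12)
Stage 4 (SUM): sum[0..0]=-4, sum[0..1]=-16, sum[0..2]=-16, sum[0..3]=-26 -> [-4, -16, -16, -26] (max |s|=26)
Overall max amplitude: 26

Answer: 26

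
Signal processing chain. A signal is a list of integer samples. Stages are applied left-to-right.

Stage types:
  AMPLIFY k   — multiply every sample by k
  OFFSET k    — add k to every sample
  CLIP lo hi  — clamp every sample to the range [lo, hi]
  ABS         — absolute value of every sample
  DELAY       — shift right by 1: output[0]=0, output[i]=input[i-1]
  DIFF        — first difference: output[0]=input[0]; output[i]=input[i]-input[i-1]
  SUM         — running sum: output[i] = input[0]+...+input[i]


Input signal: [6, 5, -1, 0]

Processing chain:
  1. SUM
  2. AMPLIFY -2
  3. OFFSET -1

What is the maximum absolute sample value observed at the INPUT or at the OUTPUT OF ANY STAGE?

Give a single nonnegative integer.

Answer: 23

Derivation:
Input: [6, 5, -1, 0] (max |s|=6)
Stage 1 (SUM): sum[0..0]=6, sum[0..1]=11, sum[0..2]=10, sum[0..3]=10 -> [6, 11, 10, 10] (max |s|=11)
Stage 2 (AMPLIFY -2): 6*-2=-12, 11*-2=-22, 10*-2=-20, 10*-2=-20 -> [-12, -22, -20, -20] (max |s|=22)
Stage 3 (OFFSET -1): -12+-1=-13, -22+-1=-23, -20+-1=-21, -20+-1=-21 -> [-13, -23, -21, -21] (max |s|=23)
Overall max amplitude: 23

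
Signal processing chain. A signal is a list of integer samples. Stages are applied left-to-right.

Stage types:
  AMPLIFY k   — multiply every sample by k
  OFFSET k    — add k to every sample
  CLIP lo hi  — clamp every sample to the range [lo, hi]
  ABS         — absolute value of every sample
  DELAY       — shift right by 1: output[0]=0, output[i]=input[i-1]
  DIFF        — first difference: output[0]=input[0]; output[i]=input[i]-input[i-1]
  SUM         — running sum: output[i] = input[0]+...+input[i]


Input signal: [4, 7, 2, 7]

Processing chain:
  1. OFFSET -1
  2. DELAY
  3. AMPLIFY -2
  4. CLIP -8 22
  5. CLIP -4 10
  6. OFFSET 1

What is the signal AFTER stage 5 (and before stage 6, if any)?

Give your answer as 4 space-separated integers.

Input: [4, 7, 2, 7]
Stage 1 (OFFSET -1): 4+-1=3, 7+-1=6, 2+-1=1, 7+-1=6 -> [3, 6, 1, 6]
Stage 2 (DELAY): [0, 3, 6, 1] = [0, 3, 6, 1] -> [0, 3, 6, 1]
Stage 3 (AMPLIFY -2): 0*-2=0, 3*-2=-6, 6*-2=-12, 1*-2=-2 -> [0, -6, -12, -2]
Stage 4 (CLIP -8 22): clip(0,-8,22)=0, clip(-6,-8,22)=-6, clip(-12,-8,22)=-8, clip(-2,-8,22)=-2 -> [0, -6, -8, -2]
Stage 5 (CLIP -4 10): clip(0,-4,10)=0, clip(-6,-4,10)=-4, clip(-8,-4,10)=-4, clip(-2,-4,10)=-2 -> [0, -4, -4, -2]

Answer: 0 -4 -4 -2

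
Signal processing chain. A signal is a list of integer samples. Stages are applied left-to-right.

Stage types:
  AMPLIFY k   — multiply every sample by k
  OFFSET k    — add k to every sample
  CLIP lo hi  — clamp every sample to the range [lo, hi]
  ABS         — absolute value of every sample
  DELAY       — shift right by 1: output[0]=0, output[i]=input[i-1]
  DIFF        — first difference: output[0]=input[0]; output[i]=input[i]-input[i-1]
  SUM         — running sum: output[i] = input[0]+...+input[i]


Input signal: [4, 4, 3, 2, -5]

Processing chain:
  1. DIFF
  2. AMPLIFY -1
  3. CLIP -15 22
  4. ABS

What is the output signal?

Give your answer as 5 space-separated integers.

Input: [4, 4, 3, 2, -5]
Stage 1 (DIFF): s[0]=4, 4-4=0, 3-4=-1, 2-3=-1, -5-2=-7 -> [4, 0, -1, -1, -7]
Stage 2 (AMPLIFY -1): 4*-1=-4, 0*-1=0, -1*-1=1, -1*-1=1, -7*-1=7 -> [-4, 0, 1, 1, 7]
Stage 3 (CLIP -15 22): clip(-4,-15,22)=-4, clip(0,-15,22)=0, clip(1,-15,22)=1, clip(1,-15,22)=1, clip(7,-15,22)=7 -> [-4, 0, 1, 1, 7]
Stage 4 (ABS): |-4|=4, |0|=0, |1|=1, |1|=1, |7|=7 -> [4, 0, 1, 1, 7]

Answer: 4 0 1 1 7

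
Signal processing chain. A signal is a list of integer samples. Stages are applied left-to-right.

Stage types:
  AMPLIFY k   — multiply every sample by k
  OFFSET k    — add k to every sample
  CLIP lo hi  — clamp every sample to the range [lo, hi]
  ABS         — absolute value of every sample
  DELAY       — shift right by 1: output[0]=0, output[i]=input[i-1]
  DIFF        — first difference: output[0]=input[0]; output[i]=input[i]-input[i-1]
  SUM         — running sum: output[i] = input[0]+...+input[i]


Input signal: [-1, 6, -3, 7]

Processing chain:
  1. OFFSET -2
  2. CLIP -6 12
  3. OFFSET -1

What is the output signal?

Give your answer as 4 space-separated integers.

Answer: -4 3 -6 4

Derivation:
Input: [-1, 6, -3, 7]
Stage 1 (OFFSET -2): -1+-2=-3, 6+-2=4, -3+-2=-5, 7+-2=5 -> [-3, 4, -5, 5]
Stage 2 (CLIP -6 12): clip(-3,-6,12)=-3, clip(4,-6,12)=4, clip(-5,-6,12)=-5, clip(5,-6,12)=5 -> [-3, 4, -5, 5]
Stage 3 (OFFSET -1): -3+-1=-4, 4+-1=3, -5+-1=-6, 5+-1=4 -> [-4, 3, -6, 4]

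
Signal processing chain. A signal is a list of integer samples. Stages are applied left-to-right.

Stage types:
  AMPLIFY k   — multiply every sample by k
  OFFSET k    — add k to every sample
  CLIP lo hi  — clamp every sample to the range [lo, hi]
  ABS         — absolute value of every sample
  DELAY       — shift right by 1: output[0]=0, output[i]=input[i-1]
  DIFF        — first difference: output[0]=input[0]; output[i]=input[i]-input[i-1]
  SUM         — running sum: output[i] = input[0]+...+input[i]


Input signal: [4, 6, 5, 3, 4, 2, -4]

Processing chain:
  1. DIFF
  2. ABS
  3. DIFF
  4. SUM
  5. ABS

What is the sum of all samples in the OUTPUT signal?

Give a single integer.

Answer: 18

Derivation:
Input: [4, 6, 5, 3, 4, 2, -4]
Stage 1 (DIFF): s[0]=4, 6-4=2, 5-6=-1, 3-5=-2, 4-3=1, 2-4=-2, -4-2=-6 -> [4, 2, -1, -2, 1, -2, -6]
Stage 2 (ABS): |4|=4, |2|=2, |-1|=1, |-2|=2, |1|=1, |-2|=2, |-6|=6 -> [4, 2, 1, 2, 1, 2, 6]
Stage 3 (DIFF): s[0]=4, 2-4=-2, 1-2=-1, 2-1=1, 1-2=-1, 2-1=1, 6-2=4 -> [4, -2, -1, 1, -1, 1, 4]
Stage 4 (SUM): sum[0..0]=4, sum[0..1]=2, sum[0..2]=1, sum[0..3]=2, sum[0..4]=1, sum[0..5]=2, sum[0..6]=6 -> [4, 2, 1, 2, 1, 2, 6]
Stage 5 (ABS): |4|=4, |2|=2, |1|=1, |2|=2, |1|=1, |2|=2, |6|=6 -> [4, 2, 1, 2, 1, 2, 6]
Output sum: 18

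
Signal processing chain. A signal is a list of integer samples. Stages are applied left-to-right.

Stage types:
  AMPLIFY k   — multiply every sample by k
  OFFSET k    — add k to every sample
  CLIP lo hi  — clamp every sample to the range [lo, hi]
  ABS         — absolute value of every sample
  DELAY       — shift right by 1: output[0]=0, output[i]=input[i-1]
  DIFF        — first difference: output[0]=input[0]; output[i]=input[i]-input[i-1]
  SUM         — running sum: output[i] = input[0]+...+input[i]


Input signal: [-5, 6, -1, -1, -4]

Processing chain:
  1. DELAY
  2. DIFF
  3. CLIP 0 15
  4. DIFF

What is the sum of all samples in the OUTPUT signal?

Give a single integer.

Answer: 0

Derivation:
Input: [-5, 6, -1, -1, -4]
Stage 1 (DELAY): [0, -5, 6, -1, -1] = [0, -5, 6, -1, -1] -> [0, -5, 6, -1, -1]
Stage 2 (DIFF): s[0]=0, -5-0=-5, 6--5=11, -1-6=-7, -1--1=0 -> [0, -5, 11, -7, 0]
Stage 3 (CLIP 0 15): clip(0,0,15)=0, clip(-5,0,15)=0, clip(11,0,15)=11, clip(-7,0,15)=0, clip(0,0,15)=0 -> [0, 0, 11, 0, 0]
Stage 4 (DIFF): s[0]=0, 0-0=0, 11-0=11, 0-11=-11, 0-0=0 -> [0, 0, 11, -11, 0]
Output sum: 0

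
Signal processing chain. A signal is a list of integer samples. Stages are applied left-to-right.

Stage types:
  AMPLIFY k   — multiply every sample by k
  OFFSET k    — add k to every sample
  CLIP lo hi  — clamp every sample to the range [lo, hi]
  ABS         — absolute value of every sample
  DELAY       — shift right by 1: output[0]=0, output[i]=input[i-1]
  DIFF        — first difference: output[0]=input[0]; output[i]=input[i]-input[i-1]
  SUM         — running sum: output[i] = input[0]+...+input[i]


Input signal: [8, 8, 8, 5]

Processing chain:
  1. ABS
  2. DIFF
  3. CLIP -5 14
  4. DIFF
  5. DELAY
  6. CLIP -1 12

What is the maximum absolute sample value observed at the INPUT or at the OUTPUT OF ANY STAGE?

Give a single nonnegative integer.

Input: [8, 8, 8, 5] (max |s|=8)
Stage 1 (ABS): |8|=8, |8|=8, |8|=8, |5|=5 -> [8, 8, 8, 5] (max |s|=8)
Stage 2 (DIFF): s[0]=8, 8-8=0, 8-8=0, 5-8=-3 -> [8, 0, 0, -3] (max |s|=8)
Stage 3 (CLIP -5 14): clip(8,-5,14)=8, clip(0,-5,14)=0, clip(0,-5,14)=0, clip(-3,-5,14)=-3 -> [8, 0, 0, -3] (max |s|=8)
Stage 4 (DIFF): s[0]=8, 0-8=-8, 0-0=0, -3-0=-3 -> [8, -8, 0, -3] (max |s|=8)
Stage 5 (DELAY): [0, 8, -8, 0] = [0, 8, -8, 0] -> [0, 8, -8, 0] (max |s|=8)
Stage 6 (CLIP -1 12): clip(0,-1,12)=0, clip(8,-1,12)=8, clip(-8,-1,12)=-1, clip(0,-1,12)=0 -> [0, 8, -1, 0] (max |s|=8)
Overall max amplitude: 8

Answer: 8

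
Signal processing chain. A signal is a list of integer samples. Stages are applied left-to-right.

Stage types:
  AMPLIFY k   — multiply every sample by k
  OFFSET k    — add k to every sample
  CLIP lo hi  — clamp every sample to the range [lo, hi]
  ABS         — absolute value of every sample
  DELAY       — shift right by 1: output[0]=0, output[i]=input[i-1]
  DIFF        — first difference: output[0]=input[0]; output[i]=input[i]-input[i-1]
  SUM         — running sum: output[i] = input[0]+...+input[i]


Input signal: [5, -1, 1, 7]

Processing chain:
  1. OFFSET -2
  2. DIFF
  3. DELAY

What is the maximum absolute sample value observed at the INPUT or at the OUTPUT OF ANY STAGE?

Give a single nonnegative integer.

Answer: 7

Derivation:
Input: [5, -1, 1, 7] (max |s|=7)
Stage 1 (OFFSET -2): 5+-2=3, -1+-2=-3, 1+-2=-1, 7+-2=5 -> [3, -3, -1, 5] (max |s|=5)
Stage 2 (DIFF): s[0]=3, -3-3=-6, -1--3=2, 5--1=6 -> [3, -6, 2, 6] (max |s|=6)
Stage 3 (DELAY): [0, 3, -6, 2] = [0, 3, -6, 2] -> [0, 3, -6, 2] (max |s|=6)
Overall max amplitude: 7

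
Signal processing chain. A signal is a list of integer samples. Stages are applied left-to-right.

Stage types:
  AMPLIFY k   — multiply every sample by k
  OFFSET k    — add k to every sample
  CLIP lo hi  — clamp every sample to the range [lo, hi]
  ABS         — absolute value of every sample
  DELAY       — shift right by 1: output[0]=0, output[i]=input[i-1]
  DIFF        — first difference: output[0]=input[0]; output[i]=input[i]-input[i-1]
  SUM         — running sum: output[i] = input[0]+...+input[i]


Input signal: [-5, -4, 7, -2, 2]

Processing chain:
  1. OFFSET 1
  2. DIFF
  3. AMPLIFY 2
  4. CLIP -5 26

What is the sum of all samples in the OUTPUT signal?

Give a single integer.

Answer: 22

Derivation:
Input: [-5, -4, 7, -2, 2]
Stage 1 (OFFSET 1): -5+1=-4, -4+1=-3, 7+1=8, -2+1=-1, 2+1=3 -> [-4, -3, 8, -1, 3]
Stage 2 (DIFF): s[0]=-4, -3--4=1, 8--3=11, -1-8=-9, 3--1=4 -> [-4, 1, 11, -9, 4]
Stage 3 (AMPLIFY 2): -4*2=-8, 1*2=2, 11*2=22, -9*2=-18, 4*2=8 -> [-8, 2, 22, -18, 8]
Stage 4 (CLIP -5 26): clip(-8,-5,26)=-5, clip(2,-5,26)=2, clip(22,-5,26)=22, clip(-18,-5,26)=-5, clip(8,-5,26)=8 -> [-5, 2, 22, -5, 8]
Output sum: 22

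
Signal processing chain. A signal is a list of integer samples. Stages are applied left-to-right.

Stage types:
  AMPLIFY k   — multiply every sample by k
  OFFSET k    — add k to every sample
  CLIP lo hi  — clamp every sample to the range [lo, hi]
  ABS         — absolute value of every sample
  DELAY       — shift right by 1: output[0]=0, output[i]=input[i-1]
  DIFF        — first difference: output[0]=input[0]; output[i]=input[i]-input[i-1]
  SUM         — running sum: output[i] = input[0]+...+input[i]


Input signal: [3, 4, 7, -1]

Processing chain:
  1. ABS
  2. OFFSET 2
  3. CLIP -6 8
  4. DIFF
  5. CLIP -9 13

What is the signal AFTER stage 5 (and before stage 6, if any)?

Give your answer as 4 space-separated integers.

Input: [3, 4, 7, -1]
Stage 1 (ABS): |3|=3, |4|=4, |7|=7, |-1|=1 -> [3, 4, 7, 1]
Stage 2 (OFFSET 2): 3+2=5, 4+2=6, 7+2=9, 1+2=3 -> [5, 6, 9, 3]
Stage 3 (CLIP -6 8): clip(5,-6,8)=5, clip(6,-6,8)=6, clip(9,-6,8)=8, clip(3,-6,8)=3 -> [5, 6, 8, 3]
Stage 4 (DIFF): s[0]=5, 6-5=1, 8-6=2, 3-8=-5 -> [5, 1, 2, -5]
Stage 5 (CLIP -9 13): clip(5,-9,13)=5, clip(1,-9,13)=1, clip(2,-9,13)=2, clip(-5,-9,13)=-5 -> [5, 1, 2, -5]

Answer: 5 1 2 -5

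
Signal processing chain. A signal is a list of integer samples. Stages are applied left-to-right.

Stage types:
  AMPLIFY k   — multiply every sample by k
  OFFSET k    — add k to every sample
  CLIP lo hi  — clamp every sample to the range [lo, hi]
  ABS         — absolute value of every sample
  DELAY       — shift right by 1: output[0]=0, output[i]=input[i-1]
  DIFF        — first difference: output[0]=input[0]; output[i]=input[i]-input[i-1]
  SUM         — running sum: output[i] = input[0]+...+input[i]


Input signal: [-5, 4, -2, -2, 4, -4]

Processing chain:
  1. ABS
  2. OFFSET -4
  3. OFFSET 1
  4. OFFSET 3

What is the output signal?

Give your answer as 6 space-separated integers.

Answer: 5 4 2 2 4 4

Derivation:
Input: [-5, 4, -2, -2, 4, -4]
Stage 1 (ABS): |-5|=5, |4|=4, |-2|=2, |-2|=2, |4|=4, |-4|=4 -> [5, 4, 2, 2, 4, 4]
Stage 2 (OFFSET -4): 5+-4=1, 4+-4=0, 2+-4=-2, 2+-4=-2, 4+-4=0, 4+-4=0 -> [1, 0, -2, -2, 0, 0]
Stage 3 (OFFSET 1): 1+1=2, 0+1=1, -2+1=-1, -2+1=-1, 0+1=1, 0+1=1 -> [2, 1, -1, -1, 1, 1]
Stage 4 (OFFSET 3): 2+3=5, 1+3=4, -1+3=2, -1+3=2, 1+3=4, 1+3=4 -> [5, 4, 2, 2, 4, 4]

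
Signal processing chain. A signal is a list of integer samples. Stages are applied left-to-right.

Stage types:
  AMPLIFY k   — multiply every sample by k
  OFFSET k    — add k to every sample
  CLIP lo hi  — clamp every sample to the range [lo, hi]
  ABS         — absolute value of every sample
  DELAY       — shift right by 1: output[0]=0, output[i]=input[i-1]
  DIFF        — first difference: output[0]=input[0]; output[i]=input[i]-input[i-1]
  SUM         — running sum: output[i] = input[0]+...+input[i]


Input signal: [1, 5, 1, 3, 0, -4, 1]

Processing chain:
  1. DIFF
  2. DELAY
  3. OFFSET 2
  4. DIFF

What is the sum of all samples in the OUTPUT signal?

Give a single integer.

Input: [1, 5, 1, 3, 0, -4, 1]
Stage 1 (DIFF): s[0]=1, 5-1=4, 1-5=-4, 3-1=2, 0-3=-3, -4-0=-4, 1--4=5 -> [1, 4, -4, 2, -3, -4, 5]
Stage 2 (DELAY): [0, 1, 4, -4, 2, -3, -4] = [0, 1, 4, -4, 2, -3, -4] -> [0, 1, 4, -4, 2, -3, -4]
Stage 3 (OFFSET 2): 0+2=2, 1+2=3, 4+2=6, -4+2=-2, 2+2=4, -3+2=-1, -4+2=-2 -> [2, 3, 6, -2, 4, -1, -2]
Stage 4 (DIFF): s[0]=2, 3-2=1, 6-3=3, -2-6=-8, 4--2=6, -1-4=-5, -2--1=-1 -> [2, 1, 3, -8, 6, -5, -1]
Output sum: -2

Answer: -2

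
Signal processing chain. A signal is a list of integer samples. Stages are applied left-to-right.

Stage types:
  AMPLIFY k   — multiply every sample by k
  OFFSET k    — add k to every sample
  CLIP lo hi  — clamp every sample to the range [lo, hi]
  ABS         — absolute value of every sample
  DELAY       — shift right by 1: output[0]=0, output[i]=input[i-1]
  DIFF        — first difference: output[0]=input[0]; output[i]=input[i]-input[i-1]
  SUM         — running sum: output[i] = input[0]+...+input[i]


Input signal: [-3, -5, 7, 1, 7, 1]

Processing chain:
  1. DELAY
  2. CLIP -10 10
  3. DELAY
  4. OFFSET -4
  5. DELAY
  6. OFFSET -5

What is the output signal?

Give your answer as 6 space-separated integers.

Input: [-3, -5, 7, 1, 7, 1]
Stage 1 (DELAY): [0, -3, -5, 7, 1, 7] = [0, -3, -5, 7, 1, 7] -> [0, -3, -5, 7, 1, 7]
Stage 2 (CLIP -10 10): clip(0,-10,10)=0, clip(-3,-10,10)=-3, clip(-5,-10,10)=-5, clip(7,-10,10)=7, clip(1,-10,10)=1, clip(7,-10,10)=7 -> [0, -3, -5, 7, 1, 7]
Stage 3 (DELAY): [0, 0, -3, -5, 7, 1] = [0, 0, -3, -5, 7, 1] -> [0, 0, -3, -5, 7, 1]
Stage 4 (OFFSET -4): 0+-4=-4, 0+-4=-4, -3+-4=-7, -5+-4=-9, 7+-4=3, 1+-4=-3 -> [-4, -4, -7, -9, 3, -3]
Stage 5 (DELAY): [0, -4, -4, -7, -9, 3] = [0, -4, -4, -7, -9, 3] -> [0, -4, -4, -7, -9, 3]
Stage 6 (OFFSET -5): 0+-5=-5, -4+-5=-9, -4+-5=-9, -7+-5=-12, -9+-5=-14, 3+-5=-2 -> [-5, -9, -9, -12, -14, -2]

Answer: -5 -9 -9 -12 -14 -2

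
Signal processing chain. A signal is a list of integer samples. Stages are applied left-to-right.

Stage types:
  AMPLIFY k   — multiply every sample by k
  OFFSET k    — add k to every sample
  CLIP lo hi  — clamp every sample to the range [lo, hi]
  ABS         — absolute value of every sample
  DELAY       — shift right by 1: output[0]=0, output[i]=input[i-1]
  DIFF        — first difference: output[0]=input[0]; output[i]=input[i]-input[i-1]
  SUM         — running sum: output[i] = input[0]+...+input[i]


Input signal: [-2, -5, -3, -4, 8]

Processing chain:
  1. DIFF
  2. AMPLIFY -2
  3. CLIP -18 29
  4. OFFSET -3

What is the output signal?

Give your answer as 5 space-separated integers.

Answer: 1 3 -7 -1 -21

Derivation:
Input: [-2, -5, -3, -4, 8]
Stage 1 (DIFF): s[0]=-2, -5--2=-3, -3--5=2, -4--3=-1, 8--4=12 -> [-2, -3, 2, -1, 12]
Stage 2 (AMPLIFY -2): -2*-2=4, -3*-2=6, 2*-2=-4, -1*-2=2, 12*-2=-24 -> [4, 6, -4, 2, -24]
Stage 3 (CLIP -18 29): clip(4,-18,29)=4, clip(6,-18,29)=6, clip(-4,-18,29)=-4, clip(2,-18,29)=2, clip(-24,-18,29)=-18 -> [4, 6, -4, 2, -18]
Stage 4 (OFFSET -3): 4+-3=1, 6+-3=3, -4+-3=-7, 2+-3=-1, -18+-3=-21 -> [1, 3, -7, -1, -21]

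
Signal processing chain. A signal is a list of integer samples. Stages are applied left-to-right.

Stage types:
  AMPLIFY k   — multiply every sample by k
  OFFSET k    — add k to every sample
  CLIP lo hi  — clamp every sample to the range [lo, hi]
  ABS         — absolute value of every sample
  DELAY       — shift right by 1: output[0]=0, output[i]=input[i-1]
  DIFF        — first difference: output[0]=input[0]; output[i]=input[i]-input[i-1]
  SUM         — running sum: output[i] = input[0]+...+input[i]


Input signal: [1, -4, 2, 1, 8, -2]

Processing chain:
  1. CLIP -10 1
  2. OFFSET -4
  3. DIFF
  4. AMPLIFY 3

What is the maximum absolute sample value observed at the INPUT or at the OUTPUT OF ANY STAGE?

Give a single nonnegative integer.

Input: [1, -4, 2, 1, 8, -2] (max |s|=8)
Stage 1 (CLIP -10 1): clip(1,-10,1)=1, clip(-4,-10,1)=-4, clip(2,-10,1)=1, clip(1,-10,1)=1, clip(8,-10,1)=1, clip(-2,-10,1)=-2 -> [1, -4, 1, 1, 1, -2] (max |s|=4)
Stage 2 (OFFSET -4): 1+-4=-3, -4+-4=-8, 1+-4=-3, 1+-4=-3, 1+-4=-3, -2+-4=-6 -> [-3, -8, -3, -3, -3, -6] (max |s|=8)
Stage 3 (DIFF): s[0]=-3, -8--3=-5, -3--8=5, -3--3=0, -3--3=0, -6--3=-3 -> [-3, -5, 5, 0, 0, -3] (max |s|=5)
Stage 4 (AMPLIFY 3): -3*3=-9, -5*3=-15, 5*3=15, 0*3=0, 0*3=0, -3*3=-9 -> [-9, -15, 15, 0, 0, -9] (max |s|=15)
Overall max amplitude: 15

Answer: 15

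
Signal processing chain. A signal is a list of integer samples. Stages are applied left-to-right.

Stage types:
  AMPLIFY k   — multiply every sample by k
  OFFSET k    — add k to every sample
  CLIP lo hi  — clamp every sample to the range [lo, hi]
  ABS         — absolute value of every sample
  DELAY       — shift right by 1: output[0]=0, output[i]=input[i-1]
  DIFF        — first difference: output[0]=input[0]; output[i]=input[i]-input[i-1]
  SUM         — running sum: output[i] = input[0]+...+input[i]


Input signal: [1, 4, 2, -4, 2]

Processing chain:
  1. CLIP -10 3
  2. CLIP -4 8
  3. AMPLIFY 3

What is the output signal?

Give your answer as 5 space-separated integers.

Input: [1, 4, 2, -4, 2]
Stage 1 (CLIP -10 3): clip(1,-10,3)=1, clip(4,-10,3)=3, clip(2,-10,3)=2, clip(-4,-10,3)=-4, clip(2,-10,3)=2 -> [1, 3, 2, -4, 2]
Stage 2 (CLIP -4 8): clip(1,-4,8)=1, clip(3,-4,8)=3, clip(2,-4,8)=2, clip(-4,-4,8)=-4, clip(2,-4,8)=2 -> [1, 3, 2, -4, 2]
Stage 3 (AMPLIFY 3): 1*3=3, 3*3=9, 2*3=6, -4*3=-12, 2*3=6 -> [3, 9, 6, -12, 6]

Answer: 3 9 6 -12 6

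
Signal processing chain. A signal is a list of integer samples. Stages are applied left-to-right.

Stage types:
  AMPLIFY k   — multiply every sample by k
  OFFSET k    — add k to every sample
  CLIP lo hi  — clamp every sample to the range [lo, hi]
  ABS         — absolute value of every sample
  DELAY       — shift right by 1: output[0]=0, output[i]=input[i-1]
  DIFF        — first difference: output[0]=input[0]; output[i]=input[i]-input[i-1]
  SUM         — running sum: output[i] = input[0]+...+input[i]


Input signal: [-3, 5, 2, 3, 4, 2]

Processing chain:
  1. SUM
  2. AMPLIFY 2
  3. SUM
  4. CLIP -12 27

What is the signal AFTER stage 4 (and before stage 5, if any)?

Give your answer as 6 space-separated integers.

Input: [-3, 5, 2, 3, 4, 2]
Stage 1 (SUM): sum[0..0]=-3, sum[0..1]=2, sum[0..2]=4, sum[0..3]=7, sum[0..4]=11, sum[0..5]=13 -> [-3, 2, 4, 7, 11, 13]
Stage 2 (AMPLIFY 2): -3*2=-6, 2*2=4, 4*2=8, 7*2=14, 11*2=22, 13*2=26 -> [-6, 4, 8, 14, 22, 26]
Stage 3 (SUM): sum[0..0]=-6, sum[0..1]=-2, sum[0..2]=6, sum[0..3]=20, sum[0..4]=42, sum[0..5]=68 -> [-6, -2, 6, 20, 42, 68]
Stage 4 (CLIP -12 27): clip(-6,-12,27)=-6, clip(-2,-12,27)=-2, clip(6,-12,27)=6, clip(20,-12,27)=20, clip(42,-12,27)=27, clip(68,-12,27)=27 -> [-6, -2, 6, 20, 27, 27]

Answer: -6 -2 6 20 27 27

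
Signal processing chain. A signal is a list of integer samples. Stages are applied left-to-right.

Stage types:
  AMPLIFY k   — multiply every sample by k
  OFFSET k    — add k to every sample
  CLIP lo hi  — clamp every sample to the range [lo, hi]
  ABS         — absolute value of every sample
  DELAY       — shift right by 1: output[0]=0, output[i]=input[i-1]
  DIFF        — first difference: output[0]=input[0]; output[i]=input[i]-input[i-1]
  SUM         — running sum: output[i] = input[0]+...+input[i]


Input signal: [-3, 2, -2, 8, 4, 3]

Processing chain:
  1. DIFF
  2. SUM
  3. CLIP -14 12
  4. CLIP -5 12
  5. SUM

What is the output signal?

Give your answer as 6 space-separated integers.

Input: [-3, 2, -2, 8, 4, 3]
Stage 1 (DIFF): s[0]=-3, 2--3=5, -2-2=-4, 8--2=10, 4-8=-4, 3-4=-1 -> [-3, 5, -4, 10, -4, -1]
Stage 2 (SUM): sum[0..0]=-3, sum[0..1]=2, sum[0..2]=-2, sum[0..3]=8, sum[0..4]=4, sum[0..5]=3 -> [-3, 2, -2, 8, 4, 3]
Stage 3 (CLIP -14 12): clip(-3,-14,12)=-3, clip(2,-14,12)=2, clip(-2,-14,12)=-2, clip(8,-14,12)=8, clip(4,-14,12)=4, clip(3,-14,12)=3 -> [-3, 2, -2, 8, 4, 3]
Stage 4 (CLIP -5 12): clip(-3,-5,12)=-3, clip(2,-5,12)=2, clip(-2,-5,12)=-2, clip(8,-5,12)=8, clip(4,-5,12)=4, clip(3,-5,12)=3 -> [-3, 2, -2, 8, 4, 3]
Stage 5 (SUM): sum[0..0]=-3, sum[0..1]=-1, sum[0..2]=-3, sum[0..3]=5, sum[0..4]=9, sum[0..5]=12 -> [-3, -1, -3, 5, 9, 12]

Answer: -3 -1 -3 5 9 12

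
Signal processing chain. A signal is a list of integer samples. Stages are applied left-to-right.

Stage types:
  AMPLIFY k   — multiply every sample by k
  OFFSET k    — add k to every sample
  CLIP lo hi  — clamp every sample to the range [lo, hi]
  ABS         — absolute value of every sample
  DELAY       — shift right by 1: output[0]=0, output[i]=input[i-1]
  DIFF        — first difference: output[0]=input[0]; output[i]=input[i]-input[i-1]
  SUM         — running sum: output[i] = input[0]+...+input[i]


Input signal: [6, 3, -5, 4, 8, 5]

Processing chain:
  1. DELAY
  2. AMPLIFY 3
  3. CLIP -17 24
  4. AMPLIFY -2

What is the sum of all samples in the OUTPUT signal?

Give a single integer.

Answer: -96

Derivation:
Input: [6, 3, -5, 4, 8, 5]
Stage 1 (DELAY): [0, 6, 3, -5, 4, 8] = [0, 6, 3, -5, 4, 8] -> [0, 6, 3, -5, 4, 8]
Stage 2 (AMPLIFY 3): 0*3=0, 6*3=18, 3*3=9, -5*3=-15, 4*3=12, 8*3=24 -> [0, 18, 9, -15, 12, 24]
Stage 3 (CLIP -17 24): clip(0,-17,24)=0, clip(18,-17,24)=18, clip(9,-17,24)=9, clip(-15,-17,24)=-15, clip(12,-17,24)=12, clip(24,-17,24)=24 -> [0, 18, 9, -15, 12, 24]
Stage 4 (AMPLIFY -2): 0*-2=0, 18*-2=-36, 9*-2=-18, -15*-2=30, 12*-2=-24, 24*-2=-48 -> [0, -36, -18, 30, -24, -48]
Output sum: -96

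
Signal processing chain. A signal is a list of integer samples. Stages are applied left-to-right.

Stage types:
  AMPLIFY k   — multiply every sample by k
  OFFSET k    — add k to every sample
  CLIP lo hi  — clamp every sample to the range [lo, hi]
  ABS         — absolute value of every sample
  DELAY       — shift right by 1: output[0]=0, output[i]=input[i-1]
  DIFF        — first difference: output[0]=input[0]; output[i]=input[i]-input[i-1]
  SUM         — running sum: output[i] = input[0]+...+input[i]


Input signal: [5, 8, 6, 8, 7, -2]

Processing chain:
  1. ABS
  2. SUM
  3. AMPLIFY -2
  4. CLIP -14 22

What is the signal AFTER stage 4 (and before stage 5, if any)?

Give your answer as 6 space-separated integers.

Input: [5, 8, 6, 8, 7, -2]
Stage 1 (ABS): |5|=5, |8|=8, |6|=6, |8|=8, |7|=7, |-2|=2 -> [5, 8, 6, 8, 7, 2]
Stage 2 (SUM): sum[0..0]=5, sum[0..1]=13, sum[0..2]=19, sum[0..3]=27, sum[0..4]=34, sum[0..5]=36 -> [5, 13, 19, 27, 34, 36]
Stage 3 (AMPLIFY -2): 5*-2=-10, 13*-2=-26, 19*-2=-38, 27*-2=-54, 34*-2=-68, 36*-2=-72 -> [-10, -26, -38, -54, -68, -72]
Stage 4 (CLIP -14 22): clip(-10,-14,22)=-10, clip(-26,-14,22)=-14, clip(-38,-14,22)=-14, clip(-54,-14,22)=-14, clip(-68,-14,22)=-14, clip(-72,-14,22)=-14 -> [-10, -14, -14, -14, -14, -14]

Answer: -10 -14 -14 -14 -14 -14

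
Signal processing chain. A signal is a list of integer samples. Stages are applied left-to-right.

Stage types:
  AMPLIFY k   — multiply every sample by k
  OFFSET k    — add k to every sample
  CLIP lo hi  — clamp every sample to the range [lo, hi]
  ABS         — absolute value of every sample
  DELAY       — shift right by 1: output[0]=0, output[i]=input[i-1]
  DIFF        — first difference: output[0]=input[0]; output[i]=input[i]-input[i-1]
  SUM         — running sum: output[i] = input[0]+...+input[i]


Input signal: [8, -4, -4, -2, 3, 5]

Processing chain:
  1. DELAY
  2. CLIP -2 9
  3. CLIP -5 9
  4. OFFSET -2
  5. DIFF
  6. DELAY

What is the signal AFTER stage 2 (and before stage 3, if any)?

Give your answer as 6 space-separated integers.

Input: [8, -4, -4, -2, 3, 5]
Stage 1 (DELAY): [0, 8, -4, -4, -2, 3] = [0, 8, -4, -4, -2, 3] -> [0, 8, -4, -4, -2, 3]
Stage 2 (CLIP -2 9): clip(0,-2,9)=0, clip(8,-2,9)=8, clip(-4,-2,9)=-2, clip(-4,-2,9)=-2, clip(-2,-2,9)=-2, clip(3,-2,9)=3 -> [0, 8, -2, -2, -2, 3]

Answer: 0 8 -2 -2 -2 3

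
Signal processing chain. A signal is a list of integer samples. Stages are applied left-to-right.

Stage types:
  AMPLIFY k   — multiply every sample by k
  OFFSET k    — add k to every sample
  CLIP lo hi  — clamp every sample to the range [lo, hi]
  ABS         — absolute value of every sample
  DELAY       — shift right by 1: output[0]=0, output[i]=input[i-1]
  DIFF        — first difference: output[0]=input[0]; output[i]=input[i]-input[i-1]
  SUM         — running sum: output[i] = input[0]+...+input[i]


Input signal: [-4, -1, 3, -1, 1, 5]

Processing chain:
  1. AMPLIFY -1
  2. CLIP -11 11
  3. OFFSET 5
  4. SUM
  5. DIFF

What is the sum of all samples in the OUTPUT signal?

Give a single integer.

Input: [-4, -1, 3, -1, 1, 5]
Stage 1 (AMPLIFY -1): -4*-1=4, -1*-1=1, 3*-1=-3, -1*-1=1, 1*-1=-1, 5*-1=-5 -> [4, 1, -3, 1, -1, -5]
Stage 2 (CLIP -11 11): clip(4,-11,11)=4, clip(1,-11,11)=1, clip(-3,-11,11)=-3, clip(1,-11,11)=1, clip(-1,-11,11)=-1, clip(-5,-11,11)=-5 -> [4, 1, -3, 1, -1, -5]
Stage 3 (OFFSET 5): 4+5=9, 1+5=6, -3+5=2, 1+5=6, -1+5=4, -5+5=0 -> [9, 6, 2, 6, 4, 0]
Stage 4 (SUM): sum[0..0]=9, sum[0..1]=15, sum[0..2]=17, sum[0..3]=23, sum[0..4]=27, sum[0..5]=27 -> [9, 15, 17, 23, 27, 27]
Stage 5 (DIFF): s[0]=9, 15-9=6, 17-15=2, 23-17=6, 27-23=4, 27-27=0 -> [9, 6, 2, 6, 4, 0]
Output sum: 27

Answer: 27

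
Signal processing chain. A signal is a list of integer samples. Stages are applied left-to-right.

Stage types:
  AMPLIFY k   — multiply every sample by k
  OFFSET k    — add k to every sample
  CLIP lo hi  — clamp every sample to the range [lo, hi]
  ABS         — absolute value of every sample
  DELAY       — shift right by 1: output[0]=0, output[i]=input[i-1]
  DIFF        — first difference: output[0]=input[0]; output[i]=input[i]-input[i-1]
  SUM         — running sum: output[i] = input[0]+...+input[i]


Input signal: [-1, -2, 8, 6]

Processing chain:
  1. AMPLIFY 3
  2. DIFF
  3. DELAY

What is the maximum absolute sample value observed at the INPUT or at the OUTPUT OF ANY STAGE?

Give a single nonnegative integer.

Answer: 30

Derivation:
Input: [-1, -2, 8, 6] (max |s|=8)
Stage 1 (AMPLIFY 3): -1*3=-3, -2*3=-6, 8*3=24, 6*3=18 -> [-3, -6, 24, 18] (max |s|=24)
Stage 2 (DIFF): s[0]=-3, -6--3=-3, 24--6=30, 18-24=-6 -> [-3, -3, 30, -6] (max |s|=30)
Stage 3 (DELAY): [0, -3, -3, 30] = [0, -3, -3, 30] -> [0, -3, -3, 30] (max |s|=30)
Overall max amplitude: 30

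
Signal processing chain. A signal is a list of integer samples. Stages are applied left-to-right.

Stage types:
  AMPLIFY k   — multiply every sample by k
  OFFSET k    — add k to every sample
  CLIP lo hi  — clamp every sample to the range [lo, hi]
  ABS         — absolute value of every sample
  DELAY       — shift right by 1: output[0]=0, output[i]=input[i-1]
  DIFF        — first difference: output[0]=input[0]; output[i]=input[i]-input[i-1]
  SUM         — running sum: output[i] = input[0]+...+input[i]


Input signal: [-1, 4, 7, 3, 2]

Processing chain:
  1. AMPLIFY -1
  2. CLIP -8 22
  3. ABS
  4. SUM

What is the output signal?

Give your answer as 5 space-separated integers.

Answer: 1 5 12 15 17

Derivation:
Input: [-1, 4, 7, 3, 2]
Stage 1 (AMPLIFY -1): -1*-1=1, 4*-1=-4, 7*-1=-7, 3*-1=-3, 2*-1=-2 -> [1, -4, -7, -3, -2]
Stage 2 (CLIP -8 22): clip(1,-8,22)=1, clip(-4,-8,22)=-4, clip(-7,-8,22)=-7, clip(-3,-8,22)=-3, clip(-2,-8,22)=-2 -> [1, -4, -7, -3, -2]
Stage 3 (ABS): |1|=1, |-4|=4, |-7|=7, |-3|=3, |-2|=2 -> [1, 4, 7, 3, 2]
Stage 4 (SUM): sum[0..0]=1, sum[0..1]=5, sum[0..2]=12, sum[0..3]=15, sum[0..4]=17 -> [1, 5, 12, 15, 17]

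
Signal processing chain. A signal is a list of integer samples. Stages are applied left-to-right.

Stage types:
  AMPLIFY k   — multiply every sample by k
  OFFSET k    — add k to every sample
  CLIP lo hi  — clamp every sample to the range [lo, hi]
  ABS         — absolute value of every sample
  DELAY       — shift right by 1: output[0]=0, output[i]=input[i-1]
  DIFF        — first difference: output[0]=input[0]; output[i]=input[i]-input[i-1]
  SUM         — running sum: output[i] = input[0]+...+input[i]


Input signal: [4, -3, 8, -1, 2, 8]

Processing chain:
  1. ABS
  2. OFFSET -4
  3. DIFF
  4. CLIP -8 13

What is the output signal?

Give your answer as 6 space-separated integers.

Input: [4, -3, 8, -1, 2, 8]
Stage 1 (ABS): |4|=4, |-3|=3, |8|=8, |-1|=1, |2|=2, |8|=8 -> [4, 3, 8, 1, 2, 8]
Stage 2 (OFFSET -4): 4+-4=0, 3+-4=-1, 8+-4=4, 1+-4=-3, 2+-4=-2, 8+-4=4 -> [0, -1, 4, -3, -2, 4]
Stage 3 (DIFF): s[0]=0, -1-0=-1, 4--1=5, -3-4=-7, -2--3=1, 4--2=6 -> [0, -1, 5, -7, 1, 6]
Stage 4 (CLIP -8 13): clip(0,-8,13)=0, clip(-1,-8,13)=-1, clip(5,-8,13)=5, clip(-7,-8,13)=-7, clip(1,-8,13)=1, clip(6,-8,13)=6 -> [0, -1, 5, -7, 1, 6]

Answer: 0 -1 5 -7 1 6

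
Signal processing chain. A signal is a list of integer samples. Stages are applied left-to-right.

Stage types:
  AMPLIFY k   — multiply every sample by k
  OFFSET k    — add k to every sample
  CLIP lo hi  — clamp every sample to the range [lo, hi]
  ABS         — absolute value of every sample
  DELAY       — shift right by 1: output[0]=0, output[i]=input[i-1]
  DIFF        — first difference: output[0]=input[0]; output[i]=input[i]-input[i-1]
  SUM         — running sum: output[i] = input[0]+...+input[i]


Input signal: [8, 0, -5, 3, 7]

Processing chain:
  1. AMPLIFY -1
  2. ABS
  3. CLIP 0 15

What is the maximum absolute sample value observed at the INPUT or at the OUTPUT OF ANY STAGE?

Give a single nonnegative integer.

Input: [8, 0, -5, 3, 7] (max |s|=8)
Stage 1 (AMPLIFY -1): 8*-1=-8, 0*-1=0, -5*-1=5, 3*-1=-3, 7*-1=-7 -> [-8, 0, 5, -3, -7] (max |s|=8)
Stage 2 (ABS): |-8|=8, |0|=0, |5|=5, |-3|=3, |-7|=7 -> [8, 0, 5, 3, 7] (max |s|=8)
Stage 3 (CLIP 0 15): clip(8,0,15)=8, clip(0,0,15)=0, clip(5,0,15)=5, clip(3,0,15)=3, clip(7,0,15)=7 -> [8, 0, 5, 3, 7] (max |s|=8)
Overall max amplitude: 8

Answer: 8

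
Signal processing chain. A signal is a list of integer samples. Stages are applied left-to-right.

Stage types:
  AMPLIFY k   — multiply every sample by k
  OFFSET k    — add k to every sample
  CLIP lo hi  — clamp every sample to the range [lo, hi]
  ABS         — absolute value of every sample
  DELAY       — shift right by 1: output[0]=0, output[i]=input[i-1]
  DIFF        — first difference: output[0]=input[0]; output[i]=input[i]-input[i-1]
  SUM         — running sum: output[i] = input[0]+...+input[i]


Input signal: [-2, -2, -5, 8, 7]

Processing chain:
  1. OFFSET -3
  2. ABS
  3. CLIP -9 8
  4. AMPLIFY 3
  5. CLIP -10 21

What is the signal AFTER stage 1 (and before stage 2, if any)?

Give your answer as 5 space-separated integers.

Input: [-2, -2, -5, 8, 7]
Stage 1 (OFFSET -3): -2+-3=-5, -2+-3=-5, -5+-3=-8, 8+-3=5, 7+-3=4 -> [-5, -5, -8, 5, 4]

Answer: -5 -5 -8 5 4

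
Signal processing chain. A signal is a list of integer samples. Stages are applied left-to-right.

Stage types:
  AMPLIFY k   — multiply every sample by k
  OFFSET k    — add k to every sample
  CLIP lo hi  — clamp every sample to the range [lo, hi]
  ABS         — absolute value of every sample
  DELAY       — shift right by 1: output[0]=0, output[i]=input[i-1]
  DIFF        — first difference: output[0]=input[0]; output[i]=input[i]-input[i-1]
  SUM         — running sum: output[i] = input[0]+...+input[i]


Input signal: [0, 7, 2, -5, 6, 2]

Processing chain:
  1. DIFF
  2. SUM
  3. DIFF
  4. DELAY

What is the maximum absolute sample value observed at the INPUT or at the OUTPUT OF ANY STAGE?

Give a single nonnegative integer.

Answer: 11

Derivation:
Input: [0, 7, 2, -5, 6, 2] (max |s|=7)
Stage 1 (DIFF): s[0]=0, 7-0=7, 2-7=-5, -5-2=-7, 6--5=11, 2-6=-4 -> [0, 7, -5, -7, 11, -4] (max |s|=11)
Stage 2 (SUM): sum[0..0]=0, sum[0..1]=7, sum[0..2]=2, sum[0..3]=-5, sum[0..4]=6, sum[0..5]=2 -> [0, 7, 2, -5, 6, 2] (max |s|=7)
Stage 3 (DIFF): s[0]=0, 7-0=7, 2-7=-5, -5-2=-7, 6--5=11, 2-6=-4 -> [0, 7, -5, -7, 11, -4] (max |s|=11)
Stage 4 (DELAY): [0, 0, 7, -5, -7, 11] = [0, 0, 7, -5, -7, 11] -> [0, 0, 7, -5, -7, 11] (max |s|=11)
Overall max amplitude: 11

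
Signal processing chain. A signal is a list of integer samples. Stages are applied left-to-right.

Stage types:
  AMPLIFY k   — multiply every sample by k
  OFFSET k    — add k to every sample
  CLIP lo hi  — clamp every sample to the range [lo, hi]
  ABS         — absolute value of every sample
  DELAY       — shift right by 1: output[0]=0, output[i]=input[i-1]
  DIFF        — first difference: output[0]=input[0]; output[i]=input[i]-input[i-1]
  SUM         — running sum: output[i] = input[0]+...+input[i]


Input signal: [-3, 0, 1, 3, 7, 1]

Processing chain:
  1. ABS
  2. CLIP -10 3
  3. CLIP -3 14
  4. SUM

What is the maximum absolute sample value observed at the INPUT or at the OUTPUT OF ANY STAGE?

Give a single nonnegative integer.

Answer: 11

Derivation:
Input: [-3, 0, 1, 3, 7, 1] (max |s|=7)
Stage 1 (ABS): |-3|=3, |0|=0, |1|=1, |3|=3, |7|=7, |1|=1 -> [3, 0, 1, 3, 7, 1] (max |s|=7)
Stage 2 (CLIP -10 3): clip(3,-10,3)=3, clip(0,-10,3)=0, clip(1,-10,3)=1, clip(3,-10,3)=3, clip(7,-10,3)=3, clip(1,-10,3)=1 -> [3, 0, 1, 3, 3, 1] (max |s|=3)
Stage 3 (CLIP -3 14): clip(3,-3,14)=3, clip(0,-3,14)=0, clip(1,-3,14)=1, clip(3,-3,14)=3, clip(3,-3,14)=3, clip(1,-3,14)=1 -> [3, 0, 1, 3, 3, 1] (max |s|=3)
Stage 4 (SUM): sum[0..0]=3, sum[0..1]=3, sum[0..2]=4, sum[0..3]=7, sum[0..4]=10, sum[0..5]=11 -> [3, 3, 4, 7, 10, 11] (max |s|=11)
Overall max amplitude: 11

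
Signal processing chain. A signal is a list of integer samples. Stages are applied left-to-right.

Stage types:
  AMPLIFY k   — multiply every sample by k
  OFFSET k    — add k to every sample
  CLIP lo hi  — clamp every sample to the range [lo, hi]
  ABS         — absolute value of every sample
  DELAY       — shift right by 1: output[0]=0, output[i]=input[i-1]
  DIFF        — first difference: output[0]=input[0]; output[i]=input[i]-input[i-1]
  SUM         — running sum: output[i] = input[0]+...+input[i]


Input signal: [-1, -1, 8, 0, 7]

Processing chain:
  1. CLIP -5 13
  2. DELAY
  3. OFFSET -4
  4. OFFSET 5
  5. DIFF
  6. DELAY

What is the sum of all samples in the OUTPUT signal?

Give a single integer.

Input: [-1, -1, 8, 0, 7]
Stage 1 (CLIP -5 13): clip(-1,-5,13)=-1, clip(-1,-5,13)=-1, clip(8,-5,13)=8, clip(0,-5,13)=0, clip(7,-5,13)=7 -> [-1, -1, 8, 0, 7]
Stage 2 (DELAY): [0, -1, -1, 8, 0] = [0, -1, -1, 8, 0] -> [0, -1, -1, 8, 0]
Stage 3 (OFFSET -4): 0+-4=-4, -1+-4=-5, -1+-4=-5, 8+-4=4, 0+-4=-4 -> [-4, -5, -5, 4, -4]
Stage 4 (OFFSET 5): -4+5=1, -5+5=0, -5+5=0, 4+5=9, -4+5=1 -> [1, 0, 0, 9, 1]
Stage 5 (DIFF): s[0]=1, 0-1=-1, 0-0=0, 9-0=9, 1-9=-8 -> [1, -1, 0, 9, -8]
Stage 6 (DELAY): [0, 1, -1, 0, 9] = [0, 1, -1, 0, 9] -> [0, 1, -1, 0, 9]
Output sum: 9

Answer: 9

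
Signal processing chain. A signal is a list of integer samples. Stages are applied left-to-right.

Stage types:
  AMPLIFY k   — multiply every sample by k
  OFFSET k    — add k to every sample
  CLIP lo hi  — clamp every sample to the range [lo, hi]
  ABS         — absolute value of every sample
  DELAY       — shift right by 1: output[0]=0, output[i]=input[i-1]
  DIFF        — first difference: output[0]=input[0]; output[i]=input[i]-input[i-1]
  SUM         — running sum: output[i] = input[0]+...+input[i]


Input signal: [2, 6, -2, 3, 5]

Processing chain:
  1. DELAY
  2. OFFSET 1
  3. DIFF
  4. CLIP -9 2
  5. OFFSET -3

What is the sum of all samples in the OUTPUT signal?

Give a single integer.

Input: [2, 6, -2, 3, 5]
Stage 1 (DELAY): [0, 2, 6, -2, 3] = [0, 2, 6, -2, 3] -> [0, 2, 6, -2, 3]
Stage 2 (OFFSET 1): 0+1=1, 2+1=3, 6+1=7, -2+1=-1, 3+1=4 -> [1, 3, 7, -1, 4]
Stage 3 (DIFF): s[0]=1, 3-1=2, 7-3=4, -1-7=-8, 4--1=5 -> [1, 2, 4, -8, 5]
Stage 4 (CLIP -9 2): clip(1,-9,2)=1, clip(2,-9,2)=2, clip(4,-9,2)=2, clip(-8,-9,2)=-8, clip(5,-9,2)=2 -> [1, 2, 2, -8, 2]
Stage 5 (OFFSET -3): 1+-3=-2, 2+-3=-1, 2+-3=-1, -8+-3=-11, 2+-3=-1 -> [-2, -1, -1, -11, -1]
Output sum: -16

Answer: -16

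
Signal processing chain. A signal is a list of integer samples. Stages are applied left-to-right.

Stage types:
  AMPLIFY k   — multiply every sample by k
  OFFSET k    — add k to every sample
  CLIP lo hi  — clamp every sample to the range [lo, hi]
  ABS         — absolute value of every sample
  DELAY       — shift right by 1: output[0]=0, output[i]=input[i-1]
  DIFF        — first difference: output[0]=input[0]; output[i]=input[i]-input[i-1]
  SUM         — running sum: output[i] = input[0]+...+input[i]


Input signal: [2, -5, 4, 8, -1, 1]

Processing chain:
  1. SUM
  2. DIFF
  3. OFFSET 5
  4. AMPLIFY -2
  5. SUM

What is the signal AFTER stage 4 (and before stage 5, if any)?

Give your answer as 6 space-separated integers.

Answer: -14 0 -18 -26 -8 -12

Derivation:
Input: [2, -5, 4, 8, -1, 1]
Stage 1 (SUM): sum[0..0]=2, sum[0..1]=-3, sum[0..2]=1, sum[0..3]=9, sum[0..4]=8, sum[0..5]=9 -> [2, -3, 1, 9, 8, 9]
Stage 2 (DIFF): s[0]=2, -3-2=-5, 1--3=4, 9-1=8, 8-9=-1, 9-8=1 -> [2, -5, 4, 8, -1, 1]
Stage 3 (OFFSET 5): 2+5=7, -5+5=0, 4+5=9, 8+5=13, -1+5=4, 1+5=6 -> [7, 0, 9, 13, 4, 6]
Stage 4 (AMPLIFY -2): 7*-2=-14, 0*-2=0, 9*-2=-18, 13*-2=-26, 4*-2=-8, 6*-2=-12 -> [-14, 0, -18, -26, -8, -12]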